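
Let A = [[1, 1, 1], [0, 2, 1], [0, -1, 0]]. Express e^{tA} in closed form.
e^{tA} = [[e^{t}, t*e^{t}, t*e^{t}], [0, (t + 1)*e^{t}, t*e^{t}], [0, -t*e^{t}, (1 - t)*e^{t}]]

A has Jordan form J = [[1, 1, 0], [0, 1, 0], [0, 0, 1]] with A = PJP^{-1}, so e^{tA} = P e^{tJ} P^{-1}.

For a Jordan block J_k(λ), e^{tJ_k(λ)} = e^{λt} · (I + tN + t^2 N^2/2! + ... + t^{k-1} N^{k-1}/(k-1)!) where N is the nilpotent superdiagonal part.

Assembling the blocks and conjugating back gives the entries of e^{tA} as shown above.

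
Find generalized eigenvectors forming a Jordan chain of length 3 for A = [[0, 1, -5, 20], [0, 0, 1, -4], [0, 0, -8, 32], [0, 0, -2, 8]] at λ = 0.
v_1 = [[-8, 1, -15, -4]]^T, v_2 = [[-4, 1, -8, -2]]^T, v_3 = [[1, 0, 0, 0]]^T

We seek v_1 ∈ ker(A^3) \ ker(A^2), then set v_{i+1} = A v_i.

One such chain is v_1 = [[-8, 1, -15, -4]]^T, v_2 = [[-4, 1, -8, -2]]^T, v_3 = [[1, 0, 0, 0]]^T. Check: A v_3 = [[0, 0, 0, 0]]^T = 0.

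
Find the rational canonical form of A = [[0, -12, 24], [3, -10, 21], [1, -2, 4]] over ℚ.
The invariant factors of A (the non-unit diagonal entries of the Smith normal form of xI - A over ℚ[x]) are (x + 2)(x^2 + 4x + 6), each dividing the next. The characteristic polynomial is their product, (x + 2)(x^2 + 4x + 6).

The rational canonical form is the block-diagonal matrix of companion matrices C(f_i):
R = [[0, 0, -12], [1, 0, -14], [0, 1, -6]].

Note the characteristic polynomial does not split into linear factors over ℚ, so A has no Jordan form over ℚ; the rational canonical form exists over any field.

R = [[0, 0, -12], [1, 0, -14], [0, 1, -6]]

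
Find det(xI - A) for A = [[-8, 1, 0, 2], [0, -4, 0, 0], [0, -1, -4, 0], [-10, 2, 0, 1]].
χ_A(x) = (x + 3)(x + 4)^3

xI - A = [[x + 8, -1, 0, -2], [0, x + 4, 0, 0], [0, 1, x + 4, 0], [10, -2, 0, x - 1]].

Expanding det(xI - A) along the first row:
det(xI - A) = + (x + 8)·det([[x + 4, 0, 0], [1, x + 4, 0], [-2, 0, x - 1]]) - (-1)·det([[0, 0, 0], [0, x + 4, 0], [10, 0, x - 1]]) + (0)·det([[0, x + 4, 0], [0, 1, 0], [10, -2, x - 1]]) - (-2)·det([[0, x + 4, 0], [0, 1, x + 4], [10, -2, 0]]).

Evaluating gives χ_A(x) = x^4 + 15x^3 + 84x^2 + 208x + 192 = (x + 3)(x + 4)^3.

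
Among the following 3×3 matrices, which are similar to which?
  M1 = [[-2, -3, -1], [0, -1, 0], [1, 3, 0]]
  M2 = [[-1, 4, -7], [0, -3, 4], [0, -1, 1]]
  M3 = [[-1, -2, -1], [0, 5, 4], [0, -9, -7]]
2 classes: {M1}, {M2, M3}

Characteristic polynomials: χ_{M1} = (x + 1)^3, χ_{M2} = (x + 1)^3, χ_{M3} = (x + 1)^3.

{M1}: invariant factors x + 1, (x + 1)^2.

{M2, M3}: invariant factors (x + 1)^3.

Matrices are similar if and only if their invariant-factor lists agree; the partition into similarity classes is {M1}, {M2, M3}.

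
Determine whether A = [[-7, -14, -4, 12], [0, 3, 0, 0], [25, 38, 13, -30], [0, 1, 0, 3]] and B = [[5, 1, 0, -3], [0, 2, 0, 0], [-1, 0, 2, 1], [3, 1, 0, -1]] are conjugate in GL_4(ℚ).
No.

trace(A) = 12 but trace(B) = 8. The trace is a similarity invariant, so A and B are not similar.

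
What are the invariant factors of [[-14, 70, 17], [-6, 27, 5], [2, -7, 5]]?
(x - 6)^3

The Jordan structure of A has elementary divisors (x - 6)^3. Arranging the block sizes at each eigenvalue in decreasing order and taking row products gives the invariant factors.

Invariant factors (smallest first, each dividing the next): (x - 6)^3.

Check: the last factor (x - 6)^3 is the minimal polynomial, and the product (x - 6)^3 is the characteristic polynomial.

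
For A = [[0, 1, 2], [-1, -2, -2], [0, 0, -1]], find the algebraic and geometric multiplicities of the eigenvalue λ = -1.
The characteristic polynomial is (x + 1)^3, so the factor x + 1 appears with exponent 3: the algebraic multiplicity is 3.

rank(A + I) = 1, so the eigenspace has dimension 3 - 1 = 2: the geometric multiplicity is 2.

Since 2 < 3, A is not diagonalizable.

algebraic multiplicity 3, geometric multiplicity 2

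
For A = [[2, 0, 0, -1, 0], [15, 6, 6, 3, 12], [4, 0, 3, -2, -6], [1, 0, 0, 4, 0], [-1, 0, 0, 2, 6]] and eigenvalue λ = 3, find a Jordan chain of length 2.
v_1 = [[-1, 1, 2, 0, 0]]^T, v_2 = [[1, 0, -4, -1, 1]]^T

We seek v_1 ∈ ker((A - 3I)^2) \ ker(A - 3I), then set v_{i+1} = (A - 3I) v_i.

One such chain is v_1 = [[-1, 1, 2, 0, 0]]^T, v_2 = [[1, 0, -4, -1, 1]]^T. Check: (A - 3I) v_2 = [[0, 0, 0, 0, 0]]^T = 0.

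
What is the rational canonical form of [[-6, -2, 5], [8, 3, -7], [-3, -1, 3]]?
The invariant factors of A (the non-unit diagonal entries of the Smith normal form of xI - A over ℚ[x]) are x^3 - 3x + 1, each dividing the next. The characteristic polynomial is their product, x^3 - 3x + 1.

The rational canonical form is the block-diagonal matrix of companion matrices C(f_i):
R = [[0, 0, -1], [1, 0, 3], [0, 1, 0]].

Note the characteristic polynomial does not split into linear factors over ℚ, so A has no Jordan form over ℚ; the rational canonical form exists over any field.

R = [[0, 0, -1], [1, 0, 3], [0, 1, 0]]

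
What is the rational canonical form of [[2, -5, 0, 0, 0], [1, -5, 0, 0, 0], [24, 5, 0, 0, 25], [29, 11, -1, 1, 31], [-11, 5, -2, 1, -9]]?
R = [[0, 5, 0, 0, 0], [1, -3, 0, 0, 0], [0, 0, 0, 0, 25], [0, 0, 1, 0, -10], [0, 0, 0, 1, -8]]

The invariant factors of A (the non-unit diagonal entries of the Smith normal form of xI - A over ℚ[x]) are x^2 + 3x - 5, (x + 5)(x^2 + 3x - 5), each dividing the next. The characteristic polynomial is their product, (x + 5)(x^2 + 3x - 5)^2.

The rational canonical form is the block-diagonal matrix of companion matrices C(f_i):
R = [[0, 5, 0, 0, 0], [1, -3, 0, 0, 0], [0, 0, 0, 0, 25], [0, 0, 1, 0, -10], [0, 0, 0, 1, -8]].

Note the characteristic polynomial does not split into linear factors over ℚ, so A has no Jordan form over ℚ; the rational canonical form exists over any field.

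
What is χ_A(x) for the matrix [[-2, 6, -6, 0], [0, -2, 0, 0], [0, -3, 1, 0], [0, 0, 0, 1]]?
xI - A = [[x + 2, -6, 6, 0], [0, x + 2, 0, 0], [0, 3, x - 1, 0], [0, 0, 0, x - 1]].

Expanding det(xI - A) along the first row:
det(xI - A) = + (x + 2)·det([[x + 2, 0, 0], [3, x - 1, 0], [0, 0, x - 1]]) - (-6)·det([[0, 0, 0], [0, x - 1, 0], [0, 0, x - 1]]) + (6)·det([[0, x + 2, 0], [0, 3, 0], [0, 0, x - 1]]) - (0)·det([[0, x + 2, 0], [0, 3, x - 1], [0, 0, 0]]).

Evaluating gives χ_A(x) = x^4 + 2x^3 - 3x^2 - 4x + 4 = (x - 1)^2(x + 2)^2.

χ_A(x) = (x - 1)^2(x + 2)^2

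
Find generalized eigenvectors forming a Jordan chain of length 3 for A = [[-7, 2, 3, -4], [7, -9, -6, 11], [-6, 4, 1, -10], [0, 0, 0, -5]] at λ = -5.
We seek v_1 ∈ ker((A + 5I)^3) \ ker((A + 5I)^2), then set v_{i+1} = (A + 5I) v_i.

One such chain is v_1 = [[0, -1, 1, 0]]^T, v_2 = [[1, -2, 2, 0]]^T, v_3 = [[0, 3, -2, 0]]^T. Check: (A + 5I) v_3 = [[0, 0, 0, 0]]^T = 0.

v_1 = [[0, -1, 1, 0]]^T, v_2 = [[1, -2, 2, 0]]^T, v_3 = [[0, 3, -2, 0]]^T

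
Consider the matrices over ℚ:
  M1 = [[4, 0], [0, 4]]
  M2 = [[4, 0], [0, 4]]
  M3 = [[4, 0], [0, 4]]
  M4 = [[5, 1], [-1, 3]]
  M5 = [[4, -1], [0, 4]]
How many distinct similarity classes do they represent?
Characteristic polynomials: χ_{M1} = (x - 4)^2, χ_{M2} = (x - 4)^2, χ_{M3} = (x - 4)^2, χ_{M4} = (x - 4)^2, χ_{M5} = (x - 4)^2.

{M1, M2, M3}: invariant factors x - 4, x - 4.

{M4, M5}: invariant factors (x - 4)^2.

Matrices are similar if and only if their invariant-factor lists agree; the partition into similarity classes is {M1, M2, M3}, {M4, M5}.

2 classes: {M1, M2, M3}, {M4, M5}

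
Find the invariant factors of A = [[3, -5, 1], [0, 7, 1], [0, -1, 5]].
The Jordan structure of A has elementary divisors (x - 3), (x - 6)^2. Arranging the block sizes at each eigenvalue in decreasing order and taking row products gives the invariant factors.

Invariant factors (smallest first, each dividing the next): (x - 6)^2(x - 3).

Check: the last factor (x - 6)^2(x - 3) is the minimal polynomial, and the product (x - 6)^2(x - 3) is the characteristic polynomial.

(x - 6)^2(x - 3)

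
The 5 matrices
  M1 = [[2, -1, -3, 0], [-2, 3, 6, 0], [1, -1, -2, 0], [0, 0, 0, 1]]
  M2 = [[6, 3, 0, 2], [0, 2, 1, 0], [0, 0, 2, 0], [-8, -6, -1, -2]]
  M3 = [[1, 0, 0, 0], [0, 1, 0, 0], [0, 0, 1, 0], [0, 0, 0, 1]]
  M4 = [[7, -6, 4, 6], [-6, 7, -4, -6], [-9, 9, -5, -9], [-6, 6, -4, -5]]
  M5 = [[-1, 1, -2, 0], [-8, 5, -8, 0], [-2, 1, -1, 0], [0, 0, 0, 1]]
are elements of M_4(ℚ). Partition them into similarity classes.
3 classes: {M1, M4, M5}, {M2}, {M3}

Characteristic polynomials: χ_{M1} = (x - 1)^4, χ_{M2} = (x - 2)^4, χ_{M3} = (x - 1)^4, χ_{M4} = (x - 1)^4, χ_{M5} = (x - 1)^4.

{M1, M4, M5}: invariant factors x - 1, x - 1, (x - 1)^2.

{M2}: invariant factors x - 2, (x - 2)^3.

{M3}: invariant factors x - 1, x - 1, x - 1, x - 1.

Matrices are similar if and only if their invariant-factor lists agree; the partition into similarity classes is {M1, M4, M5}, {M2}, {M3}.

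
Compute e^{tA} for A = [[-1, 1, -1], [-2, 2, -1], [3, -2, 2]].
e^{tA} = [[(-t^2 - 4*t + 2)*e^{t}/2, t*(t + 2)*e^{t}/2, -t*e^{t}], [t*(-t - 4)*e^{t}/2, (t^2/2 + t + 1)*e^{t}, -t*e^{t}], [t*(t + 6)*e^{t}/2, t*(-t - 4)*e^{t}/2, (t + 1)*e^{t}]]

A has Jordan form J = [[1, 1, 0], [0, 1, 1], [0, 0, 1]] with A = PJP^{-1}, so e^{tA} = P e^{tJ} P^{-1}.

For a Jordan block J_k(λ), e^{tJ_k(λ)} = e^{λt} · (I + tN + t^2 N^2/2! + ... + t^{k-1} N^{k-1}/(k-1)!) where N is the nilpotent superdiagonal part.

Assembling the blocks and conjugating back gives the entries of e^{tA} as shown above.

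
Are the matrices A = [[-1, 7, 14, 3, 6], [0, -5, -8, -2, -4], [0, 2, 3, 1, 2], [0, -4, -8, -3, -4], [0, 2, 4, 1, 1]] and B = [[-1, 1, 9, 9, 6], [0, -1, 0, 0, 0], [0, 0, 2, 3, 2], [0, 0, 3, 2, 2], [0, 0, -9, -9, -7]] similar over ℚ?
Yes.

Two matrices over a field are similar if and only if they have the same invariant factors.

Both A and B have characteristic polynomial (x + 1)^5 and minimal polynomial (x + 1)^2. Computing further, both have invariant factors x + 1, (x + 1)^2, (x + 1)^2. Hence A and B are similar.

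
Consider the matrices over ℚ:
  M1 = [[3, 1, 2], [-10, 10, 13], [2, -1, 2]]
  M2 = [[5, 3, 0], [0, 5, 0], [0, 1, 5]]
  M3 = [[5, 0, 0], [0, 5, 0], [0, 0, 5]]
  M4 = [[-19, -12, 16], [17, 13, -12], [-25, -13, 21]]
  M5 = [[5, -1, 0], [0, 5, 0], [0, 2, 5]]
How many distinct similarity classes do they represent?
3 classes: {M1, M4}, {M2, M5}, {M3}

Characteristic polynomials: χ_{M1} = (x - 5)^3, χ_{M2} = (x - 5)^3, χ_{M3} = (x - 5)^3, χ_{M4} = (x - 5)^3, χ_{M5} = (x - 5)^3.

{M1, M4}: invariant factors (x - 5)^3.

{M2, M5}: invariant factors x - 5, (x - 5)^2.

{M3}: invariant factors x - 5, x - 5, x - 5.

Matrices are similar if and only if their invariant-factor lists agree; the partition into similarity classes is {M1, M4}, {M2, M5}, {M3}.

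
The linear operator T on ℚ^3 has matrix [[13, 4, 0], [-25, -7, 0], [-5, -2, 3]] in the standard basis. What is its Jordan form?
The characteristic polynomial is det(xI - A) = (x - 3)^3, so the eigenvalues are 3 (algebraic multiplicity 3).

For λ = 3: rank(A - 3I) = 1, rank((A - 3I)^2) = 0. The eigenspace has dimension 3 - 1 = 2, so there are 2 Jordan blocks; the rank sequence gives block sizes [2, 1].

Assembling the blocks gives the Jordan form J above.

J = [[3, 1, 0], [0, 3, 0], [0, 0, 3]]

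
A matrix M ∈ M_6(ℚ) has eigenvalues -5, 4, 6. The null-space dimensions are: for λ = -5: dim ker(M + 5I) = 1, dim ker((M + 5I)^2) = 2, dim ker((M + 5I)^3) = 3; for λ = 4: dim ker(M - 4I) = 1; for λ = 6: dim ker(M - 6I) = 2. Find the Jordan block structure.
Jordan blocks: (-5, 3), (4, 1), (6, 1), (6, 1)

λ = -5: successive nullity increments [1, 1, 1] count blocks of size ≥ k; block sizes are [3].
λ = 4: successive nullity increments [1] count blocks of size ≥ k; block sizes are [1].
λ = 6: successive nullity increments [2] count blocks of size ≥ k; block sizes are [1, 1].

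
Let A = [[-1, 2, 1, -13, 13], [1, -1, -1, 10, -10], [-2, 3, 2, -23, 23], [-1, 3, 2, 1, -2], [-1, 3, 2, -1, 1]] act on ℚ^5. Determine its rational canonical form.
R = [[0, 0, 0, 0, 0], [1, 0, 0, 0, -10], [0, 1, 0, 0, 3], [0, 0, 1, 0, 1], [0, 0, 0, 1, 2]]

The invariant factors of A (the non-unit diagonal entries of the Smith normal form of xI - A over ℚ[x]) are x(x - 2)(x^3 - x - 5), each dividing the next. The characteristic polynomial is their product, x(x - 2)(x^3 - x - 5).

The rational canonical form is the block-diagonal matrix of companion matrices C(f_i):
R = [[0, 0, 0, 0, 0], [1, 0, 0, 0, -10], [0, 1, 0, 0, 3], [0, 0, 1, 0, 1], [0, 0, 0, 1, 2]].

Note the characteristic polynomial does not split into linear factors over ℚ, so A has no Jordan form over ℚ; the rational canonical form exists over any field.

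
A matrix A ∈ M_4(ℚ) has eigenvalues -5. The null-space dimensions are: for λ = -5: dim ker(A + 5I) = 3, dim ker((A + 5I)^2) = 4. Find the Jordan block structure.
Jordan blocks: (-5, 2), (-5, 1), (-5, 1)

λ = -5: successive nullity increments [3, 1] count blocks of size ≥ k; block sizes are [2, 1, 1].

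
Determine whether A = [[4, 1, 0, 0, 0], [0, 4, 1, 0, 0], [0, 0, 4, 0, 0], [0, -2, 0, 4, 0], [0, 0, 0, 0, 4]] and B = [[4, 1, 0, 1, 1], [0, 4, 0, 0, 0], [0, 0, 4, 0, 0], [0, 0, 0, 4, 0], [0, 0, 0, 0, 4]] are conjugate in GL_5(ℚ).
Both have characteristic polynomial (x - 4)^5, but the minimal polynomial of A is (x - 4)^3 while the minimal polynomial of B is (x - 4)^2. The minimal polynomial is a similarity invariant, so A and B are not similar.

No.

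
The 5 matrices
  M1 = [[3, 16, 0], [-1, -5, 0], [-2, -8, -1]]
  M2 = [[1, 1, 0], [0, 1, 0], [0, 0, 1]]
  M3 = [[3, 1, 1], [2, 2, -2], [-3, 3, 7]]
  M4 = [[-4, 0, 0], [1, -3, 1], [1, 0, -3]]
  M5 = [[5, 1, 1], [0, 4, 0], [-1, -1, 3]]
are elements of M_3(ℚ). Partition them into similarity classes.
Characteristic polynomials: χ_{M1} = (x + 1)^3, χ_{M2} = (x - 1)^3, χ_{M3} = (x - 4)^3, χ_{M4} = (x + 3)^2(x + 4), χ_{M5} = (x - 4)^3.

{M1}: invariant factors x + 1, (x + 1)^2.

{M2}: invariant factors x - 1, (x - 1)^2.

{M3, M5}: invariant factors x - 4, (x - 4)^2.

{M4}: invariant factors (x + 3)^2(x + 4).

Matrices are similar if and only if their invariant-factor lists agree; the partition into similarity classes is {M1}, {M2}, {M3, M5}, {M4}.

4 classes: {M1}, {M2}, {M3, M5}, {M4}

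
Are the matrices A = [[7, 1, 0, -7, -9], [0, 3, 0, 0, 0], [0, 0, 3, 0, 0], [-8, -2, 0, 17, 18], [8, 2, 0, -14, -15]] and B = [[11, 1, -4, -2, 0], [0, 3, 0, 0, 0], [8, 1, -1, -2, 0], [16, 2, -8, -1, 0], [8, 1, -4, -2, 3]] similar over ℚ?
Yes.

Two matrices over a field are similar if and only if they have the same invariant factors.

Both A and B have characteristic polynomial (x - 3)^5 and minimal polynomial (x - 3)^2. Computing further, both have invariant factors x - 3, x - 3, x - 3, (x - 3)^2. Hence A and B are similar.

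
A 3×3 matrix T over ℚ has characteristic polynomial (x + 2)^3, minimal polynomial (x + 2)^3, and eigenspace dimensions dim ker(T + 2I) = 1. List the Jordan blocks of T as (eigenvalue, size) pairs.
Jordan blocks: (-2, 3)

λ = -2: algebraic multiplicity 3 (exponent in χ_T), largest block size 3 (exponent in m_T), 1 block (geometric multiplicity). This forces block sizes [3].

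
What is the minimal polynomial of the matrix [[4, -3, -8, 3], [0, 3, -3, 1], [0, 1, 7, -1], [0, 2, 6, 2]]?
The characteristic polynomial factors as (x - 4)^4. The minimal polynomial is ∏(x - λ)^{k_λ} where k_λ is the size of the largest Jordan block at λ.

For λ = 4: rank(A - 4I) = 2, and the largest Jordan block has size 3 (the smallest k with rank((A - 4I)^k) = rank((A - 4I)^(k+1))).

So m_A(x) = (x - 4)^3.

m_A(x) = (x - 4)^3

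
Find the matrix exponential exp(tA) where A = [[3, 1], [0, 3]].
e^{tA} = [[e^{3*t}, t*e^{3*t}], [0, e^{3*t}]]

A has Jordan form J = [[3, 1], [0, 3]] with A = PJP^{-1}, so e^{tA} = P e^{tJ} P^{-1}.

For a Jordan block J_k(λ), e^{tJ_k(λ)} = e^{λt} · (I + tN + t^2 N^2/2! + ... + t^{k-1} N^{k-1}/(k-1)!) where N is the nilpotent superdiagonal part.

Assembling the blocks and conjugating back gives the entries of e^{tA} as shown above.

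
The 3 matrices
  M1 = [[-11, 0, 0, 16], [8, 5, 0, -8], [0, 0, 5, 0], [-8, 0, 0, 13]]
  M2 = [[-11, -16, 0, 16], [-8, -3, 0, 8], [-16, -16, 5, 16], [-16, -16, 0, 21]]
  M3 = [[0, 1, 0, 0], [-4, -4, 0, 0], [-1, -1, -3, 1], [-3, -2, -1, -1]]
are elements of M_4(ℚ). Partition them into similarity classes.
Characteristic polynomials: χ_{M1} = (x - 5)^3(x + 3), χ_{M2} = (x - 5)^3(x + 3), χ_{M3} = (x + 2)^4.

{M1, M2}: invariant factors x - 5, x - 5, (x - 5)(x + 3).

{M3}: invariant factors (x + 2)^2, (x + 2)^2.

Matrices are similar if and only if their invariant-factor lists agree; the partition into similarity classes is {M1, M2}, {M3}.

2 classes: {M1, M2}, {M3}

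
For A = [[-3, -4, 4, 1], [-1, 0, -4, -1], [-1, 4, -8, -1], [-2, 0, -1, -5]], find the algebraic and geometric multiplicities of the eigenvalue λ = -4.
The characteristic polynomial is (x + 4)^4, so the factor x + 4 appears with exponent 4: the algebraic multiplicity is 4.

rank(A + 4I) = 2, so the eigenspace has dimension 4 - 2 = 2: the geometric multiplicity is 2.

Since 2 < 4, A is not diagonalizable.

algebraic multiplicity 4, geometric multiplicity 2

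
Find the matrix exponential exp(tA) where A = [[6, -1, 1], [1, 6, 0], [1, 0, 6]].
A has Jordan form J = [[6, 1, 0], [0, 6, 1], [0, 0, 6]] with A = PJP^{-1}, so e^{tA} = P e^{tJ} P^{-1}.

For a Jordan block J_k(λ), e^{tJ_k(λ)} = e^{λt} · (I + tN + t^2 N^2/2! + ... + t^{k-1} N^{k-1}/(k-1)!) where N is the nilpotent superdiagonal part.

Assembling the blocks and conjugating back gives the entries of e^{tA} as shown above.

e^{tA} = [[e^{6*t}, -t*e^{6*t}, t*e^{6*t}], [t*e^{6*t}, (2 - t^2)*e^{6*t}/2, t^2*e^{6*t}/2], [t*e^{6*t}, -t^2*e^{6*t}/2, (t^2 + 2)*e^{6*t}/2]]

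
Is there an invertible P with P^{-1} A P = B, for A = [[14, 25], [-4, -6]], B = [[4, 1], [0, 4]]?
Yes.

Two matrices over a field are similar if and only if they have the same invariant factors.

Both A and B have characteristic polynomial (x - 4)^2 and minimal polynomial (x - 4)^2. Computing further, both have invariant factors (x - 4)^2. Hence A and B are similar.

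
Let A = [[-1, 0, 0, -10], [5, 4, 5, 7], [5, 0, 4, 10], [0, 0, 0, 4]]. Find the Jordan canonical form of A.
J = [[-1, 0, 0, 0], [0, 4, 1, 0], [0, 0, 4, 0], [0, 0, 0, 4]]

The characteristic polynomial is det(xI - A) = (x - 4)^3(x + 1), so the eigenvalues are -1 (algebraic multiplicity 1), 4 (algebraic multiplicity 3).

For λ = -1: algebraic multiplicity 1 gives one 1×1 block.

For λ = 4: rank(A - 4I) = 2, rank((A - 4I)^2) = 1. The eigenspace has dimension 4 - 2 = 2, so there are 2 Jordan blocks; the rank sequence gives block sizes [2, 1].

Assembling the blocks gives the Jordan form J above.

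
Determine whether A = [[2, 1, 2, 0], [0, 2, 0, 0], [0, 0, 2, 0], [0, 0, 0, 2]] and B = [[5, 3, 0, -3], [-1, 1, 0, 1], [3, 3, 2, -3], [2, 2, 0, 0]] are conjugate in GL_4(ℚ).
Yes.

Two matrices over a field are similar if and only if they have the same invariant factors.

Both A and B have characteristic polynomial (x - 2)^4 and minimal polynomial (x - 2)^2. Computing further, both have invariant factors x - 2, x - 2, (x - 2)^2. Hence A and B are similar.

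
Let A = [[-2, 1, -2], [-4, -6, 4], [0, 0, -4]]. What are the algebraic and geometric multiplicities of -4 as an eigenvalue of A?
algebraic multiplicity 3, geometric multiplicity 2

The characteristic polynomial is (x + 4)^3, so the factor x + 4 appears with exponent 3: the algebraic multiplicity is 3.

rank(A + 4I) = 1, so the eigenspace has dimension 3 - 1 = 2: the geometric multiplicity is 2.

Since 2 < 3, A is not diagonalizable.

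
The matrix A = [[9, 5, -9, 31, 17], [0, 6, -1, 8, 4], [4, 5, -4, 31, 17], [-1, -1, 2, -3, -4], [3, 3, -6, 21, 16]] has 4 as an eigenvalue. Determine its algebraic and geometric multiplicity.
algebraic multiplicity 1, geometric multiplicity 1

The characteristic polynomial is (x - 5)^4(x - 4), so the factor x - 4 appears with exponent 1: the algebraic multiplicity is 1.

rank(A - 4I) = 4, so the eigenspace has dimension 5 - 4 = 1: the geometric multiplicity is 1.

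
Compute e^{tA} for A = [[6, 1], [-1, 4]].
e^{tA} = [[(t + 1)*e^{5*t}, t*e^{5*t}], [-t*e^{5*t}, (1 - t)*e^{5*t}]]

A has Jordan form J = [[5, 1], [0, 5]] with A = PJP^{-1}, so e^{tA} = P e^{tJ} P^{-1}.

For a Jordan block J_k(λ), e^{tJ_k(λ)} = e^{λt} · (I + tN + t^2 N^2/2! + ... + t^{k-1} N^{k-1}/(k-1)!) where N is the nilpotent superdiagonal part.

Assembling the blocks and conjugating back gives the entries of e^{tA} as shown above.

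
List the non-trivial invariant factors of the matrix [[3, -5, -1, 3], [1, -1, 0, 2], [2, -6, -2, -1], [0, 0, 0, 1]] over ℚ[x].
The Jordan structure of A has elementary divisors x^3, (x - 1). Arranging the block sizes at each eigenvalue in decreasing order and taking row products gives the invariant factors.

Invariant factors (smallest first, each dividing the next): x^3(x - 1).

Check: the last factor x^3(x - 1) is the minimal polynomial, and the product x^3(x - 1) is the characteristic polynomial.

x^3(x - 1)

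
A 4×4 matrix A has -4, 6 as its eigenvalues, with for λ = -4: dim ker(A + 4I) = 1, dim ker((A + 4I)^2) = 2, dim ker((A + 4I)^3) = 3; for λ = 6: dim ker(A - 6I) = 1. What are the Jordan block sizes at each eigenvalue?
λ = -4: successive nullity increments [1, 1, 1] count blocks of size ≥ k; block sizes are [3].
λ = 6: successive nullity increments [1] count blocks of size ≥ k; block sizes are [1].

Jordan blocks: (-4, 3), (6, 1)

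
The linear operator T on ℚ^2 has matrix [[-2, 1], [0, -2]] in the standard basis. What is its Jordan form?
J = [[-2, 1], [0, -2]]

The characteristic polynomial is det(xI - A) = (x + 2)^2, so the eigenvalues are -2 (algebraic multiplicity 2).

For λ = -2: rank(A + 2I) = 1, rank((A + 2I)^2) = 0. The eigenspace has dimension 2 - 1 = 1, so there is 1 Jordan block; the rank sequence gives block sizes [2].

Assembling the blocks gives the Jordan form J above.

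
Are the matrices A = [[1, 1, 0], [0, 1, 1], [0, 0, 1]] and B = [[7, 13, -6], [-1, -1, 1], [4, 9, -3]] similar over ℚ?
Two matrices over a field are similar if and only if they have the same invariant factors.

Both A and B have characteristic polynomial (x - 1)^3 and minimal polynomial (x - 1)^3. Computing further, both have invariant factors (x - 1)^3. Hence A and B are similar.

Yes.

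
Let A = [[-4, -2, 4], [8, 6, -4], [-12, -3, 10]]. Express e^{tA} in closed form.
e^{tA} = [[(1 - 8*t)*e^{4*t}, -2*t*e^{4*t}, 4*t*e^{4*t}], [8*t*e^{4*t}, (2*t + 1)*e^{4*t}, -4*t*e^{4*t}], [-12*t*e^{4*t}, -3*t*e^{4*t}, (6*t + 1)*e^{4*t}]]

A has Jordan form J = [[4, 1, 0], [0, 4, 0], [0, 0, 4]] with A = PJP^{-1}, so e^{tA} = P e^{tJ} P^{-1}.

For a Jordan block J_k(λ), e^{tJ_k(λ)} = e^{λt} · (I + tN + t^2 N^2/2! + ... + t^{k-1} N^{k-1}/(k-1)!) where N is the nilpotent superdiagonal part.

Assembling the blocks and conjugating back gives the entries of e^{tA} as shown above.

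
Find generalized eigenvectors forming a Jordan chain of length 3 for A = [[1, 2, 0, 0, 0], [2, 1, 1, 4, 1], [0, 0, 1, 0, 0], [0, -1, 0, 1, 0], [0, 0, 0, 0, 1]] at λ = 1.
v_1 = [[1, 0, 3, -1, 0]]^T, v_2 = [[0, 1, 0, 0, 0]]^T, v_3 = [[2, 0, 0, -1, 0]]^T

We seek v_1 ∈ ker((A - I)^3) \ ker((A - I)^2), then set v_{i+1} = (A - I) v_i.

One such chain is v_1 = [[1, 0, 3, -1, 0]]^T, v_2 = [[0, 1, 0, 0, 0]]^T, v_3 = [[2, 0, 0, -1, 0]]^T. Check: (A - I) v_3 = [[0, 0, 0, 0, 0]]^T = 0.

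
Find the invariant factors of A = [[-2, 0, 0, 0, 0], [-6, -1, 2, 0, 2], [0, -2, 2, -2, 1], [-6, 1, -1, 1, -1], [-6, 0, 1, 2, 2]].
The Jordan structure of A has elementary divisors (x + 2), (x - 1)^2, (x - 1)^2. Arranging the block sizes at each eigenvalue in decreasing order and taking row products gives the invariant factors.

Invariant factors (smallest first, each dividing the next): (x - 1)^2, (x - 1)^2(x + 2).

Check: the last factor (x - 1)^2(x + 2) is the minimal polynomial, and the product (x - 1)^4(x + 2) is the characteristic polynomial.

(x - 1)^2, (x - 1)^2(x + 2)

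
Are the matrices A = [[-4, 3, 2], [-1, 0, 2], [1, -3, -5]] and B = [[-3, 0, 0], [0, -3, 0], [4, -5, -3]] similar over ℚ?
Two matrices over a field are similar if and only if they have the same invariant factors.

Both A and B have characteristic polynomial (x + 3)^3 and minimal polynomial (x + 3)^2. Computing further, both have invariant factors x + 3, (x + 3)^2. Hence A and B are similar.

Yes.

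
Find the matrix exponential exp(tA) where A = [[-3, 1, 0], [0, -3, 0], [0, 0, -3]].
e^{tA} = [[e^{-3*t}, t*e^{-3*t}, 0], [0, e^{-3*t}, 0], [0, 0, e^{-3*t}]]

A has Jordan form J = [[-3, 1, 0], [0, -3, 0], [0, 0, -3]] with A = PJP^{-1}, so e^{tA} = P e^{tJ} P^{-1}.

For a Jordan block J_k(λ), e^{tJ_k(λ)} = e^{λt} · (I + tN + t^2 N^2/2! + ... + t^{k-1} N^{k-1}/(k-1)!) where N is the nilpotent superdiagonal part.

Assembling the blocks and conjugating back gives the entries of e^{tA} as shown above.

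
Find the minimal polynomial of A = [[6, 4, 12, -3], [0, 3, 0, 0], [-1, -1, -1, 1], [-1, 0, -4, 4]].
m_A(x) = (x - 3)^2

The characteristic polynomial factors as (x - 3)^4. The minimal polynomial is ∏(x - λ)^{k_λ} where k_λ is the size of the largest Jordan block at λ.

For λ = 3: rank(A - 3I) = 2, and the largest Jordan block has size 2 (the smallest k with rank((A - 3I)^k) = rank((A - 3I)^(k+1))).

So m_A(x) = (x - 3)^2.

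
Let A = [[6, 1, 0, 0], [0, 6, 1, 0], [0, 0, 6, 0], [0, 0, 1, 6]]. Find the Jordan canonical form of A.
The characteristic polynomial is det(xI - A) = (x - 6)^4, so the eigenvalues are 6 (algebraic multiplicity 4).

For λ = 6: rank(A - 6I) = 2, rank((A - 6I)^2) = 1, rank((A - 6I)^3) = 0. The eigenspace has dimension 4 - 2 = 2, so there are 2 Jordan blocks; the rank sequence gives block sizes [3, 1].

Assembling the blocks gives the Jordan form J above.

J = [[6, 1, 0, 0], [0, 6, 1, 0], [0, 0, 6, 0], [0, 0, 0, 6]]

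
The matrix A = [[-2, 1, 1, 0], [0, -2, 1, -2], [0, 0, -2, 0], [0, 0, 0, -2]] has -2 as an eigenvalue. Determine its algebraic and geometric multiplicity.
algebraic multiplicity 4, geometric multiplicity 2

The characteristic polynomial is (x + 2)^4, so the factor x + 2 appears with exponent 4: the algebraic multiplicity is 4.

rank(A + 2I) = 2, so the eigenspace has dimension 4 - 2 = 2: the geometric multiplicity is 2.

Since 2 < 4, A is not diagonalizable.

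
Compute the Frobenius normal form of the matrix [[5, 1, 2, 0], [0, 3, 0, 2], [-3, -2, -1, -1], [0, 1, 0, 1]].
The invariant factors of A (the non-unit diagonal entries of the Smith normal form of xI - A over ℚ[x]) are x^2 - 4x + 1, x^2 - 4x + 1, each dividing the next. The characteristic polynomial is their product, (x^2 - 4x + 1)^2.

The rational canonical form is the block-diagonal matrix of companion matrices C(f_i):
R = [[0, -1, 0, 0], [1, 4, 0, 0], [0, 0, 0, -1], [0, 0, 1, 4]].

Note the characteristic polynomial does not split into linear factors over ℚ, so A has no Jordan form over ℚ; the rational canonical form exists over any field.

R = [[0, -1, 0, 0], [1, 4, 0, 0], [0, 0, 0, -1], [0, 0, 1, 4]]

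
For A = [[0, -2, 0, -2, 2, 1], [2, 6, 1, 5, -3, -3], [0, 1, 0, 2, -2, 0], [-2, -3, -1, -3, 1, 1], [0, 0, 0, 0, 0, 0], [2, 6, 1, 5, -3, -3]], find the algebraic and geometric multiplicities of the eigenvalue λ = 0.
The characteristic polynomial is x^6, so the factor x appears with exponent 6: the algebraic multiplicity is 6.

rank(A) = 3, so the eigenspace has dimension 6 - 3 = 3: the geometric multiplicity is 3.

Since 3 < 6, A is not diagonalizable.

algebraic multiplicity 6, geometric multiplicity 3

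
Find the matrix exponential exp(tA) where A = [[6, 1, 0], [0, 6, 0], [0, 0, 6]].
A has Jordan form J = [[6, 1, 0], [0, 6, 0], [0, 0, 6]] with A = PJP^{-1}, so e^{tA} = P e^{tJ} P^{-1}.

For a Jordan block J_k(λ), e^{tJ_k(λ)} = e^{λt} · (I + tN + t^2 N^2/2! + ... + t^{k-1} N^{k-1}/(k-1)!) where N is the nilpotent superdiagonal part.

Assembling the blocks and conjugating back gives the entries of e^{tA} as shown above.

e^{tA} = [[e^{6*t}, t*e^{6*t}, 0], [0, e^{6*t}, 0], [0, 0, e^{6*t}]]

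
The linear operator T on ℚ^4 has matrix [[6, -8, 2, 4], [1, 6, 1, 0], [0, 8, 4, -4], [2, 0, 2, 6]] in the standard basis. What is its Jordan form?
The characteristic polynomial is det(xI - A) = (x - 6)^3(x - 4), so the eigenvalues are 4 (algebraic multiplicity 1), 6 (algebraic multiplicity 3).

For λ = 4: algebraic multiplicity 1 gives one 1×1 block.

For λ = 6: rank(A - 6I) = 2, rank((A - 6I)^2) = 1. The eigenspace has dimension 4 - 2 = 2, so there are 2 Jordan blocks; the rank sequence gives block sizes [2, 1].

Assembling the blocks gives the Jordan form J above.

J = [[4, 0, 0, 0], [0, 6, 1, 0], [0, 0, 6, 0], [0, 0, 0, 6]]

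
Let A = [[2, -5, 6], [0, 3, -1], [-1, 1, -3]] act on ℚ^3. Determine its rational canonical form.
The invariant factors of A (the non-unit diagonal entries of the Smith normal form of xI - A over ℚ[x]) are (x - 1)(x^2 - x - 3), each dividing the next. The characteristic polynomial is their product, (x - 1)(x^2 - x - 3).

The rational canonical form is the block-diagonal matrix of companion matrices C(f_i):
R = [[0, 0, -3], [1, 0, 2], [0, 1, 2]].

Note the characteristic polynomial does not split into linear factors over ℚ, so A has no Jordan form over ℚ; the rational canonical form exists over any field.

R = [[0, 0, -3], [1, 0, 2], [0, 1, 2]]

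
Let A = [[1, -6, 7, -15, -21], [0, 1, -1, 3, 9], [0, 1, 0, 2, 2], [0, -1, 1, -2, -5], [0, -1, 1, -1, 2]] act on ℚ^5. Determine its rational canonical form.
R = [[1, 0, 0, 0, 0], [0, 0, 0, 0, -3], [0, 1, 0, 0, 3], [0, 0, 1, 0, 0], [0, 0, 0, 1, 1]]

The invariant factors of A (the non-unit diagonal entries of the Smith normal form of xI - A over ℚ[x]) are x - 1, (x - 1)(x^3 - 3), each dividing the next. The characteristic polynomial is their product, (x - 1)^2(x^3 - 3).

The rational canonical form is the block-diagonal matrix of companion matrices C(f_i):
R = [[1, 0, 0, 0, 0], [0, 0, 0, 0, -3], [0, 1, 0, 0, 3], [0, 0, 1, 0, 0], [0, 0, 0, 1, 1]].

Note the characteristic polynomial does not split into linear factors over ℚ, so A has no Jordan form over ℚ; the rational canonical form exists over any field.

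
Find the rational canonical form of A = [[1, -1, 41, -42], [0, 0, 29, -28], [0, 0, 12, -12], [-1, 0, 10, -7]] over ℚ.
R = [[0, 0, 0, -12], [1, 0, 0, -4], [0, 1, 0, 1], [0, 0, 1, 6]]

The invariant factors of A (the non-unit diagonal entries of the Smith normal form of xI - A over ℚ[x]) are (x - 6)(x^3 - x - 2), each dividing the next. The characteristic polynomial is their product, (x - 6)(x^3 - x - 2).

The rational canonical form is the block-diagonal matrix of companion matrices C(f_i):
R = [[0, 0, 0, -12], [1, 0, 0, -4], [0, 1, 0, 1], [0, 0, 1, 6]].

Note the characteristic polynomial does not split into linear factors over ℚ, so A has no Jordan form over ℚ; the rational canonical form exists over any field.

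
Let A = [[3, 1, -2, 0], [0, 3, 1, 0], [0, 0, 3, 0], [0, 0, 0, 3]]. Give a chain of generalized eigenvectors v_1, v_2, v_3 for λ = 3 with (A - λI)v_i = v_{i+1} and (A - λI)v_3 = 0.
We seek v_1 ∈ ker((A - 3I)^3) \ ker((A - 3I)^2), then set v_{i+1} = (A - 3I) v_i.

One such chain is v_1 = [[-1, 0, 1, -2]]^T, v_2 = [[-2, 1, 0, 0]]^T, v_3 = [[1, 0, 0, 0]]^T. Check: (A - 3I) v_3 = [[0, 0, 0, 0]]^T = 0.

v_1 = [[-1, 0, 1, -2]]^T, v_2 = [[-2, 1, 0, 0]]^T, v_3 = [[1, 0, 0, 0]]^T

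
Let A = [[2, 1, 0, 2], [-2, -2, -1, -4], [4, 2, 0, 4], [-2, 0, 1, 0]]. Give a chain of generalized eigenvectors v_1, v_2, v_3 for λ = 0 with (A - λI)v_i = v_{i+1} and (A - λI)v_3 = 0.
We seek v_1 ∈ ker(A^3) \ ker(A^2), then set v_{i+1} = A v_i.

One such chain is v_1 = [[1, -3, 3, 0]]^T, v_2 = [[-1, 1, -2, 1]]^T, v_3 = [[1, -2, 2, 0]]^T. Check: A v_3 = [[0, 0, 0, 0]]^T = 0.

v_1 = [[1, -3, 3, 0]]^T, v_2 = [[-1, 1, -2, 1]]^T, v_3 = [[1, -2, 2, 0]]^T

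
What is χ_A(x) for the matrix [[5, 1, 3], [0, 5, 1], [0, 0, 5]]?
χ_A(x) = (x - 5)^3

xI - A = [[x - 5, -1, -3], [0, x - 5, -1], [0, 0, x - 5]].

Expanding det(xI - A) along the first row:
det(xI - A) = + (x - 5)·det([[x - 5, -1], [0, x - 5]]) - (-1)·det([[0, -1], [0, x - 5]]) + (-3)·det([[0, x - 5], [0, 0]]).

Evaluating gives χ_A(x) = x^3 - 15x^2 + 75x - 125 = (x - 5)^3.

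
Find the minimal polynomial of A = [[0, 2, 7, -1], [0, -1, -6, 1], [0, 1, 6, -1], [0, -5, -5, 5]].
The characteristic polynomial factors as x^2(x - 5)^2. The minimal polynomial is ∏(x - λ)^{k_λ} where k_λ is the size of the largest Jordan block at λ.

For λ = 0: rank(A) = 3, and the largest Jordan block has size 2 (the smallest k with rank(A^k) = rank(A^(k+1))).
For λ = 5: rank(A - 5I) = 3, and the largest Jordan block has size 2 (the smallest k with rank((A - 5I)^k) = rank((A - 5I)^(k+1))).

So m_A(x) = x^2(x - 5)^2.

m_A(x) = x^2(x - 5)^2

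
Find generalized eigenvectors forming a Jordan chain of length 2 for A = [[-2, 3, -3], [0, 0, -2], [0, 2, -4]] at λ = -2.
v_1 = [[6, 5, 4]]^T, v_2 = [[3, 2, 2]]^T

We seek v_1 ∈ ker((A + 2I)^2) \ ker(A + 2I), then set v_{i+1} = (A + 2I) v_i.

One such chain is v_1 = [[6, 5, 4]]^T, v_2 = [[3, 2, 2]]^T. Check: (A + 2I) v_2 = [[0, 0, 0]]^T = 0.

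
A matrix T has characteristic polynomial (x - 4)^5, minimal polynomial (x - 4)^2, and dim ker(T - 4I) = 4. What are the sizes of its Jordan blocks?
λ = 4: algebraic multiplicity 5 (exponent in χ_T), largest block size 2 (exponent in m_T), 4 blocks (geometric multiplicity). These force block sizes [2, 1, 1, 1].

Jordan blocks: (4, 2), (4, 1), (4, 1), (4, 1)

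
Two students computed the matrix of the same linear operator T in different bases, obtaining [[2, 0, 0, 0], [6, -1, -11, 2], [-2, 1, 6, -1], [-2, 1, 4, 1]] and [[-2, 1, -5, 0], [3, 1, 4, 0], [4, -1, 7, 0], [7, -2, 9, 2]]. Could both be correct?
Two matrices over a field are similar if and only if they have the same invariant factors.

Both A and B have characteristic polynomial (x - 2)^4 and minimal polynomial (x - 2)^3. Computing further, both have invariant factors x - 2, (x - 2)^3. Hence A and B are similar.

Yes.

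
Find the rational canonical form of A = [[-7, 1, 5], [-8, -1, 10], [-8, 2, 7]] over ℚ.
R = [[-3, 0, 0], [0, 0, 15], [0, 1, 2]]

The invariant factors of A (the non-unit diagonal entries of the Smith normal form of xI - A over ℚ[x]) are x + 3, (x - 5)(x + 3), each dividing the next. The characteristic polynomial is their product, (x - 5)(x + 3)^2.

The rational canonical form is the block-diagonal matrix of companion matrices C(f_i):
R = [[-3, 0, 0], [0, 0, 15], [0, 1, 2]].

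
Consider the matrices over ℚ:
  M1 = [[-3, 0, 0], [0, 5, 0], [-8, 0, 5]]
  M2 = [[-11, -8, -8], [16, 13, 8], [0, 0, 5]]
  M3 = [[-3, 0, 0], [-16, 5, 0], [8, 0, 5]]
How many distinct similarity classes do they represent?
Characteristic polynomials: χ_{M1} = (x - 5)^2(x + 3), χ_{M2} = (x - 5)^2(x + 3), χ_{M3} = (x - 5)^2(x + 3).

{M1, M2, M3}: invariant factors x - 5, (x - 5)(x + 3).

Matrices are similar if and only if their invariant-factor lists agree; the partition into similarity classes is {M1, M2, M3}.

1 class: {M1, M2, M3}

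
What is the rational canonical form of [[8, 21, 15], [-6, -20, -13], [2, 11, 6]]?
The invariant factors of A (the non-unit diagonal entries of the Smith normal form of xI - A over ℚ[x]) are (x + 4)(x^2 + 2x - 1), each dividing the next. The characteristic polynomial is their product, (x + 4)(x^2 + 2x - 1).

The rational canonical form is the block-diagonal matrix of companion matrices C(f_i):
R = [[0, 0, 4], [1, 0, -7], [0, 1, -6]].

Note the characteristic polynomial does not split into linear factors over ℚ, so A has no Jordan form over ℚ; the rational canonical form exists over any field.

R = [[0, 0, 4], [1, 0, -7], [0, 1, -6]]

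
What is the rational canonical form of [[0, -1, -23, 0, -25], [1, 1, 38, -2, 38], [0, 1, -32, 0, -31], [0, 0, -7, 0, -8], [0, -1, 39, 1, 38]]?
R = [[0, 0, 0, 0, -48], [1, 0, 0, 0, 76], [0, 1, 0, 0, -32], [0, 0, 1, 0, -8], [0, 0, 0, 1, 7]]

The invariant factors of A (the non-unit diagonal entries of the Smith normal form of xI - A over ℚ[x]) are (x - 4)(x - 3)(x^3 - 4x + 4), each dividing the next. The characteristic polynomial is their product, (x - 4)(x - 3)(x^3 - 4x + 4).

The rational canonical form is the block-diagonal matrix of companion matrices C(f_i):
R = [[0, 0, 0, 0, -48], [1, 0, 0, 0, 76], [0, 1, 0, 0, -32], [0, 0, 1, 0, -8], [0, 0, 0, 1, 7]].

Note the characteristic polynomial does not split into linear factors over ℚ, so A has no Jordan form over ℚ; the rational canonical form exists over any field.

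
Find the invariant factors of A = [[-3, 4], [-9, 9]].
(x - 3)^2

The Jordan structure of A has elementary divisors (x - 3)^2. Arranging the block sizes at each eigenvalue in decreasing order and taking row products gives the invariant factors.

Invariant factors (smallest first, each dividing the next): (x - 3)^2.

Check: the last factor (x - 3)^2 is the minimal polynomial, and the product (x - 3)^2 is the characteristic polynomial.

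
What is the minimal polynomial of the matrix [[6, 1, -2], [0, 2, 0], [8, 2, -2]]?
m_A(x) = (x - 2)^2

The characteristic polynomial factors as (x - 2)^3. The minimal polynomial is ∏(x - λ)^{k_λ} where k_λ is the size of the largest Jordan block at λ.

For λ = 2: rank(A - 2I) = 1, and the largest Jordan block has size 2 (the smallest k with rank((A - 2I)^k) = rank((A - 2I)^(k+1))).

So m_A(x) = (x - 2)^2.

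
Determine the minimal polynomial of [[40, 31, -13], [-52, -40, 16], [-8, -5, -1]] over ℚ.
The characteristic polynomial factors as x(x - 3)(x + 4). The minimal polynomial is ∏(x - λ)^{k_λ} where k_λ is the size of the largest Jordan block at λ.

For λ = -4: rank(A + 4I) = 2, and the largest Jordan block has size 1 (the smallest k with rank((A + 4I)^k) = rank((A + 4I)^(k+1))).
For λ = 0: rank(A) = 2, and the largest Jordan block has size 1 (the smallest k with rank(A^k) = rank(A^(k+1))).
For λ = 3: rank(A - 3I) = 2, and the largest Jordan block has size 1 (the smallest k with rank((A - 3I)^k) = rank((A - 3I)^(k+1))).

So m_A(x) = x(x - 3)(x + 4).

m_A(x) = x(x - 3)(x + 4)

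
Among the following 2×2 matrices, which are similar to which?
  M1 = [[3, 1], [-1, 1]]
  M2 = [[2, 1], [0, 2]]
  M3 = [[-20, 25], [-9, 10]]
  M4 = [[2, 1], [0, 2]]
Characteristic polynomials: χ_{M1} = (x - 2)^2, χ_{M2} = (x - 2)^2, χ_{M3} = (x + 5)^2, χ_{M4} = (x - 2)^2.

{M1, M2, M4}: invariant factors (x - 2)^2.

{M3}: invariant factors (x + 5)^2.

Matrices are similar if and only if their invariant-factor lists agree; the partition into similarity classes is {M1, M2, M4}, {M3}.

2 classes: {M1, M2, M4}, {M3}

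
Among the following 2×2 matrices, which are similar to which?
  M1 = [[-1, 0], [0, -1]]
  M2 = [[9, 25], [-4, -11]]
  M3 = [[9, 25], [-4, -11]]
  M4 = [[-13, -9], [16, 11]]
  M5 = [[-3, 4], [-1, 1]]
Characteristic polynomials: χ_{M1} = (x + 1)^2, χ_{M2} = (x + 1)^2, χ_{M3} = (x + 1)^2, χ_{M4} = (x + 1)^2, χ_{M5} = (x + 1)^2.

{M1}: invariant factors x + 1, x + 1.

{M2, M3, M4, M5}: invariant factors (x + 1)^2.

Matrices are similar if and only if their invariant-factor lists agree; the partition into similarity classes is {M1}, {M2, M3, M4, M5}.

2 classes: {M1}, {M2, M3, M4, M5}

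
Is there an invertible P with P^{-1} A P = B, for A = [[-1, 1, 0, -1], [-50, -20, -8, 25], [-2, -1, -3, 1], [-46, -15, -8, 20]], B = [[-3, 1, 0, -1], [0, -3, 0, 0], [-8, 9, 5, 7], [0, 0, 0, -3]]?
Two matrices over a field are similar if and only if they have the same invariant factors.

Both A and B have characteristic polynomial (x - 5)(x + 3)^3 and minimal polynomial (x - 5)(x + 3)^2. Computing further, both have invariant factors x + 3, (x - 5)(x + 3)^2. Hence A and B are similar.

Yes.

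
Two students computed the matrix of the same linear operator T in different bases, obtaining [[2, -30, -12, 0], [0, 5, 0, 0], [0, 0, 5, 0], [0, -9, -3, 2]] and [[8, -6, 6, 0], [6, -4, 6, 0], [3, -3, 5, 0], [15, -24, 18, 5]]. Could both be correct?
Two matrices over a field are similar if and only if they have the same invariant factors.

Both A and B have characteristic polynomial (x - 5)^2(x - 2)^2 and minimal polynomial (x - 5)(x - 2). Computing further, both have invariant factors (x - 5)(x - 2), (x - 5)(x - 2). Hence A and B are similar.

Yes.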